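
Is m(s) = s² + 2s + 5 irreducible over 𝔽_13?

No

Check each element of 𝔽_13 for a root: m(0)=5, m(1)=8, m(2)=0, m(3)=7, m(4)=3, m(5)=1, m(6)=1, m(7)=3, m(8)=7, m(9)=0, m(10)=8, m(11)=5, m(12)=4.
m(2) = 0, so (s − 2) divides m(s); m is reducible.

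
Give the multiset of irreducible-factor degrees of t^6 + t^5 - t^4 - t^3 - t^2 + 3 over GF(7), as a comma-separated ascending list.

2, 2, 2

Write h(t) = t^6 + t^5 - t^4 - t^3 - t^2 + 3.
Complete factorization: h(t) = (t^2 - 3t - 2)·(t^2 - 2t - 2)·(t^2 - t - 1).
Factor degrees with multiplicity: 2 + 2 + 2 = 6.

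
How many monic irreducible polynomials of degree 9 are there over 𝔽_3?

The number of monic irreducibles of degree 9 over GF(3) is (1/9)·Σ_{d∣9} μ(9/d) 3^d.
Divisors of 9: 1, 3, 9; μ(9/d) for each: 0, -1, 1.
Σ = − 3^3 + 3^9 = 19656.
N = 19656/9 = 2184.

2184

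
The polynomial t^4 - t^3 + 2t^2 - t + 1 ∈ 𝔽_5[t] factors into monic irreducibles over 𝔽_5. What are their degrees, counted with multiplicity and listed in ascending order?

1, 1, 2

Write f(t) = t^4 - t^3 + 2t^2 - t + 1.
Roots in 𝔽_5: f(0) = 1; f(1) = 2; f(2) = 0 → root; f(3) = 0 → root; f(4) = 1.
Linear factors from roots: (t - 2), (t + 2).
Complete factorization: f(t) = (t + 2)·(t - 2)·(t^2 - t + 1).
Factor degrees with multiplicity: 1 + 1 + 2 = 4.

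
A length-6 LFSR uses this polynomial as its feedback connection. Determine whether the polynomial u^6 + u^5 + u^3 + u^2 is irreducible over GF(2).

No

Write f(u) = u^6 + u^5 + u^3 + u^2.
Check for roots in GF(2): f(0) = 0 → root; f(1) = 0 → root.
f(0) = 0, so (u) divides f(u); f is reducible.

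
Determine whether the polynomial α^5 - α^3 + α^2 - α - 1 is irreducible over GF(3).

Write f(α) = α^5 - α^3 + α^2 - α - 1.
Check for roots in GF(3): f(0) = 2; f(1) = 2; f(2) = 1.
No roots, so no linear factors.
Monic irreducibles of degree 2 over GF(3): α^2 + 1, α^2 + α - 1, α^2 - α - 1.
None of them divide f (all give nonzero remainder).
No irreducible factor of degree ≤ 2 exists, so f is irreducible over GF(3).

Yes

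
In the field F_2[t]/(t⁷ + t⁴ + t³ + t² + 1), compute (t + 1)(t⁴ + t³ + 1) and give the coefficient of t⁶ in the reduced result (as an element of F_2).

Multiply in F_2[t]: (t + 1)·(t⁴ + t³ + 1) = t⁵ + t³ + t + 1.
Reduced: t⁵ + t³ + t + 1.

0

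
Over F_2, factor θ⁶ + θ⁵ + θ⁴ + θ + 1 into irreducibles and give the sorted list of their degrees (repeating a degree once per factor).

6

Write h(θ) = θ⁶ + θ⁵ + θ⁴ + θ + 1.
Roots in F_2: h(0) = 1; h(1) = 1.
Complete factorization: h(θ) = (θ⁶ + θ⁵ + θ⁴ + θ + 1).
Factor degrees with multiplicity: 6 = 6.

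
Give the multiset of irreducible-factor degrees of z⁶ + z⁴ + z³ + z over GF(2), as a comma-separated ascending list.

1, 1, 1, 1, 2

Write g(z) = z⁶ + z⁴ + z³ + z.
Roots in GF(2): g(0) = 0 → root; g(1) = 0 → root.
Linear factors from roots: (z), (z + 1).
Complete factorization: g(z) = (z)·(z + 1)^3·(z² + z + 1).
Factor degrees with multiplicity: 1 + 1 + 1 + 1 + 2 = 6.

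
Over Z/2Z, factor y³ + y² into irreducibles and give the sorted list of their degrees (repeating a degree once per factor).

1, 1, 1

Write g(y) = y³ + y².
Roots in Z/2Z: g(0) = 0 → root; g(1) = 0 → root.
Linear factors from roots: (y), (y + 1).
Complete factorization: g(y) = (y + 1)·(y)^2.
Factor degrees with multiplicity: 1 + 1 + 1 = 3.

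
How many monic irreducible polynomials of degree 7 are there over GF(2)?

Gauss's count: N_{2}(7) = (1/7) Σ_{d|7} μ(7/d)·2^d.
Divisors of 7: 1, 7; μ(7/d) for each: -1, 1.
Σ = − 2^1 + 2^7 = 126.
N = 126/7 = 18.

18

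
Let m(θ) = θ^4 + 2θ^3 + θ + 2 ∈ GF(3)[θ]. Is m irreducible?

No

Check for roots in GF(3): m(0) = 2; m(1) = 0 → root; m(2) = 0 → root.
m(1) = 0, so (θ − 1) divides m(θ); m is reducible.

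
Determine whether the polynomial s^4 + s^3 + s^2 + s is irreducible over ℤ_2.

Write h(s) = s^4 + s^3 + s^2 + s.
Check for roots in ℤ_2: h(0) = 0 → root; h(1) = 0 → root.
h(0) = 0, so (s) divides h(s); h is reducible.

No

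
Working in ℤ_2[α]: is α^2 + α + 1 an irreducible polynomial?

Write f(α) = α^2 + α + 1.
Check for roots in ℤ_2: f(0) = 1; f(1) = 1.
No roots. A degree-2 polynomial over a field with no linear factor is irreducible.

Yes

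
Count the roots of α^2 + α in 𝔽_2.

Write f(α) = α^2 + α.
Evaluate at each of the 2 elements of 𝔽_2:
f(0) = 0 → root; f(1) = 0 → root.
Roots: {0, 1}.

2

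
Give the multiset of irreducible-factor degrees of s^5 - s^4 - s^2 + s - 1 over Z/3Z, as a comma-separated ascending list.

Write f(s) = s^5 - s^4 - s^2 + s - 1.
Roots in Z/3Z: f(0) = 2; f(1) = 2; f(2) = 1.
Complete factorization: f(s) = (s^5 - s^4 - s^2 + s - 1).
Factor degrees with multiplicity: 5 = 5.

5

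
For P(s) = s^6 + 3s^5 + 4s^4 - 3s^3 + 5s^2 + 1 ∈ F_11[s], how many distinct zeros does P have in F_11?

Evaluate at each of the 11 elements of F_11:
P(0) = 1; P(1) = 0 → root; P(2) = 1; P(3) = 9; P(4) = 7; P(5) = 4; P(6) = 0 → root; P(7) = 0 → root; P(8) = 0 → root; P(9) = 0 → root; P(10) = 0 → root.
Roots: {1, 6, 7, 8, 9, 10}.

6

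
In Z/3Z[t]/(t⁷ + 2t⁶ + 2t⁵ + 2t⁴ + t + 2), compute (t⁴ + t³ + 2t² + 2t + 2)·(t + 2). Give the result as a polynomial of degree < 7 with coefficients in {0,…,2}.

t^5 + t^3 + 1

Multiply in Z/3Z[t]: (t⁴ + t³ + 2t² + 2t + 2)·(t + 2) = t⁵ + t³ + 1.
Reduced: t⁵ + t³ + 1.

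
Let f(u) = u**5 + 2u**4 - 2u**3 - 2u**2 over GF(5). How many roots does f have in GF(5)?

2

Evaluate at each of the 5 elements of GF(5):
f(0) = 0 → root; f(1) = 4; f(2) = 0 → root; f(3) = 3; f(4) = 1.
Roots: {0, 2}.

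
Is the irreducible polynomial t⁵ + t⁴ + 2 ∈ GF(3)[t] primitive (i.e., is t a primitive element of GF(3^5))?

Write f(t) = t⁵ + t⁴ + 2.
|GF(3^5)^×| = 3^5 − 1 = 242. Prime factorization: 242 = 2·11^2.
f is primitive ⇔ t has order 242 in GF(3)[t]/(f), i.e. t^(242/q) ≠ 1 for each prime q | 242.
t^(121) mod f = 1
t^(22) mod f = 2t² + t + 1.
Since t^(121) = 1, the order of t divides 121 < 242; not primitive.

No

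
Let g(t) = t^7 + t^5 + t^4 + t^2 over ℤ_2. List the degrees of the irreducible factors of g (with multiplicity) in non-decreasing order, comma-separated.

1, 1, 1, 1, 1, 2

Roots in ℤ_2: g(0) = 0 → root; g(1) = 0 → root.
Linear factors from roots: (t), (t + 1).
Complete factorization: g(t) = (t)^2·(t + 1)^3·(t^2 + t + 1).
Factor degrees with multiplicity: 1 + 1 + 1 + 1 + 1 + 2 = 7.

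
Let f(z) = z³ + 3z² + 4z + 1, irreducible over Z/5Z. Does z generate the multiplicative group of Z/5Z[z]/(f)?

|GF(5^3)^×| = 5^3 − 1 = 124. Prime factorization: 124 = 2^2·31.
f is primitive ⇔ z has order 124 in GF(5)[z]/(f), i.e. z^(124/q) ≠ 1 for each prime q | 124.
z^(62) mod f = 1
z^(4) mod f = z + 3.
Since z^(62) = 1, the order of z divides 62 < 124; not primitive.

No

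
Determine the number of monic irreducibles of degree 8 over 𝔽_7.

720300

The number of monic irreducibles of degree 8 over GF(7) is (1/8)·Σ_{d∣8} μ(8/d) 7^d.
Divisors of 8: 1, 2, 4, 8; μ(8/d) for each: 0, 0, -1, 1.
Σ = − 7^4 + 7^8 = 5762400.
N = 5762400/8 = 720300.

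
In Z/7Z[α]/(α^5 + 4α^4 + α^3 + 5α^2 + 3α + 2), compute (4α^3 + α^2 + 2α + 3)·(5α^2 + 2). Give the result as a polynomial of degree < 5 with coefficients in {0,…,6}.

Multiply in Z/7Z[α]: (4α^3 + α^2 + 2α + 3)·(5α^2 + 2) = 6α^5 + 5α^4 + 4α^3 + 3α^2 + 4α + 6.
Reduce using α^5 ≡ 3α^4 + 6α^3 + 2α^2 + 4α + 5 (mod α^5 + 4α^4 + α^3 + 5α^2 + 3α + 2).
Reduced: 2α^4 + 5α^3 + α^2 + 1.

2α^4 + 5α^3 + α^2 + 1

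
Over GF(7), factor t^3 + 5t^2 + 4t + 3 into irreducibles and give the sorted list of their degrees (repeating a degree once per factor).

1, 2

Write g(t) = t^3 + 5t^2 + 4t + 3.
Linear factors from roots: (t + 2).
Complete factorization: g(t) = (t + 2)·(t^2 + 3t + 5).
Factor degrees with multiplicity: 1 + 2 = 3.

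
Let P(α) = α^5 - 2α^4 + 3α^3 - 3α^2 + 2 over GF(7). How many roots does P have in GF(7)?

Evaluate at each of the 7 elements of GF(7):
P(0) = 2; P(1) = 1; P(2) = 0 → root; P(3) = 4; P(4) = 0 → root; P(5) = 0 → root; P(6) = 0 → root.
Roots: {2, 4, 5, 6}.

4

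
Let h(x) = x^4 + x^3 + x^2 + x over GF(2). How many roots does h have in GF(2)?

2

Evaluate at each of the 2 elements of GF(2):
h(0) = 0 → root; h(1) = 0 → root.
Roots: {0, 1}.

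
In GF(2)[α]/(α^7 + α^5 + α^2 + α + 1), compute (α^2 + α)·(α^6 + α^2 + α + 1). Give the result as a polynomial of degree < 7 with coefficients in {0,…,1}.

Multiply in GF(2)[α]: (α^2 + α)·(α^6 + α^2 + α + 1) = α^8 + α^7 + α^4 + α.
Reduce using α^7 ≡ α^5 + α^2 + α + 1 (mod α^7 + α^5 + α^2 + α + 1).
Reduced: α^6 + α^5 + α^4 + α^3 + α + 1.

α^6 + α^5 + α^4 + α^3 + α + 1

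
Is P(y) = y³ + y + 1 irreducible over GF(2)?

Check for roots in GF(2): P(0) = 1; P(1) = 1.
No roots. A degree-3 polynomial over a field with no linear factor is irreducible.

Yes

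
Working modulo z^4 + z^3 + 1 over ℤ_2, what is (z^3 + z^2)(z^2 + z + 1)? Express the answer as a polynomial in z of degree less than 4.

Multiply in ℤ_2[z]: (z^3 + z^2)·(z^2 + z + 1) = z^5 + z^2.
Reduce using z^4 ≡ z^3 + 1 (mod z^4 + z^3 + 1).
Reduced: z^3 + z^2 + z + 1.

z^3 + z^2 + z + 1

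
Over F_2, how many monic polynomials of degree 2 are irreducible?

By the necklace-counting formula, N_2(2) = (1/2) Σ_{d|2} μ(2/d)·2^d.
Divisors of 2: 1, 2; μ(2/d) for each: -1, 1.
Σ = − 2^1 + 2^2 = 2.
N = 2/2 = 1.

1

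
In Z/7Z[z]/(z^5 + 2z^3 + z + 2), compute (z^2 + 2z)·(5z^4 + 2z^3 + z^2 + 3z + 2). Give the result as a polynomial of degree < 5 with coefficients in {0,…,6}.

Multiply in Z/7Z[z]: (z^2 + 2z)·(5z^4 + 2z^3 + z^2 + 3z + 2) = 5z^6 + 5z^5 + 5z^4 + 5z^3 + z^2 + 4z.
Reduce using z^5 ≡ 5z^3 + 6z + 5 (mod z^5 + 2z^3 + z + 2).
Reduced: 2z^4 + 2z^3 + 3z^2 + 3z + 4.

2z^4 + 2z^3 + 3z^2 + 3z + 4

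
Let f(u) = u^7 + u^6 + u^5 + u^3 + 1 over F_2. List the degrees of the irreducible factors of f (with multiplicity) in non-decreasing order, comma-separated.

Roots in F_2: f(0) = 1; f(1) = 1.
Complete factorization: f(u) = (u^2 + u + 1)^2·(u^3 + u^2 + 1).
Factor degrees with multiplicity: 2 + 2 + 3 = 7.

2, 2, 3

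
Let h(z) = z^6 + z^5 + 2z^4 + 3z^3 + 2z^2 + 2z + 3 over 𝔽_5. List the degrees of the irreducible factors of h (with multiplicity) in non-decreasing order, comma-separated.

Roots in 𝔽_5: h(0) = 3; h(1) = 4; h(2) = 2; h(3) = 2; h(4) = 2.
Complete factorization: h(z) = (z^6 + z^5 + 2z^4 + 3z^3 + 2z^2 + 2z + 3).
Factor degrees with multiplicity: 6 = 6.

6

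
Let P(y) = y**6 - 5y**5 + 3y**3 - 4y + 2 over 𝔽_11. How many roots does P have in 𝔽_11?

Evaluate at each of the 11 elements of 𝔽_11:
P(0) = 2; P(1) = 8; P(2) = 10; P(3) = 3; P(4) = 1; P(5) = 5; P(6) = 9; P(7) = 0 → root; P(8) = 7; P(9) = 1; P(10) = 9.
Roots: {7}.

1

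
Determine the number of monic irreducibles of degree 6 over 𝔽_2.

9

The number of monic irreducibles of degree 6 over GF(2) is (1/6)·Σ_{d∣6} μ(6/d) 2^d.
Divisors of 6: 1, 2, 3, 6; μ(6/d) for each: 1, -1, -1, 1.
Σ = 2^1 − 2^2 − 2^3 + 2^6 = 54.
N = 54/6 = 9.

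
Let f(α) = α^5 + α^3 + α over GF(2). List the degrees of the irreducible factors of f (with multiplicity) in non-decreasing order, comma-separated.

Roots in GF(2): f(0) = 0 → root; f(1) = 1.
Linear factors from roots: (α).
Complete factorization: f(α) = (α)·(α^2 + α + 1)^2.
Factor degrees with multiplicity: 1 + 2 + 2 = 5.

1, 2, 2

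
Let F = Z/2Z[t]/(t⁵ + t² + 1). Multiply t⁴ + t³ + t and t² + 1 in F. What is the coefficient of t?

0

Multiply in Z/2Z[t]: (t⁴ + t³ + t)·(t² + 1) = t⁶ + t⁵ + t⁴ + t.
Reduce using t⁵ ≡ t² + 1 (mod t⁵ + t² + 1).
Reduced: t⁴ + t³ + t² + 1.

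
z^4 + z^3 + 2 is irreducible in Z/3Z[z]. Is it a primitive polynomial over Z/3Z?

Write f(z) = z^4 + z^3 + 2.
|GF(3^4)^×| = 3^4 − 1 = 80. Prime factorization: 80 = 2^4·5.
f is primitive ⇔ z has order 80 in GF(3)[z]/(f), i.e. z^(80/q) ≠ 1 for each prime q | 80.
z^(40) mod f = 2.
z^(16) mod f = 2z^2 + 2z + 2.
None equal 1, so z has full order 80; f is primitive.

Yes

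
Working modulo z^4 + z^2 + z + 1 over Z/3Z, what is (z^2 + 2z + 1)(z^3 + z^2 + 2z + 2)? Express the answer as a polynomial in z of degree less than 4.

Multiply in Z/3Z[z]: (z^2 + 2z + 1)·(z^3 + z^2 + 2z + 2) = z^5 + 2z^3 + z^2 + 2.
Reduce using z^4 ≡ 2z^2 + 2z + 2 (mod z^4 + z^2 + z + 1).
Reduced: z^3 + 2z + 2.

z^3 + 2z + 2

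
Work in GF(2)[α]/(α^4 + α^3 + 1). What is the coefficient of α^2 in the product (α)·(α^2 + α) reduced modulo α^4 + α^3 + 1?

Multiply in GF(2)[α]: (α)·(α^2 + α) = α^3 + α^2.
Reduced: α^3 + α^2.

1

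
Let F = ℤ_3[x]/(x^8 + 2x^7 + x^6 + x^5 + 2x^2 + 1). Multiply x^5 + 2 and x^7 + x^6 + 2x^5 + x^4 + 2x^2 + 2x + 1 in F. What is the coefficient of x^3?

2

Multiply in ℤ_3[x]: (x^5 + 2)·(x^7 + x^6 + 2x^5 + x^4 + 2x^2 + 2x + 1) = x^12 + x^11 + 2x^10 + x^9 + x^7 + x^6 + 2x^5 + 2x^4 + x^2 + x + 2.
Reduce using x^8 ≡ x^7 + 2x^6 + 2x^5 + x^2 + 2 (mod x^8 + 2x^7 + x^6 + x^5 + 2x^2 + 1).
Reduced: 2x^7 + 2x^6 + 2x^5 + x^4 + 2x^3.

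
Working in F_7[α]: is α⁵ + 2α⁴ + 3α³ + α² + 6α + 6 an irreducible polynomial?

Yes

Write h(α) = α⁵ + 2α⁴ + 3α³ + α² + 6α + 6.
Check for roots in F_7: h(0) = 6; h(1) = 5; h(2) = 5; h(3) = 1; h(4) = 3; h(5) = 2; h(6) = 6.
No roots, so no linear factors.
Degree-2 irreducible divisors: test the 21 monic irreducibles of degree 2 over GF(7).
None of them divide h (all give nonzero remainder).
No irreducible factor of degree ≤ 2 exists, so h is irreducible over GF(7).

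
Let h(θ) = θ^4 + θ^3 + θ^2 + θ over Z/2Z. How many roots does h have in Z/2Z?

2

Evaluate at each of the 2 elements of Z/2Z:
h(0) = 0 → root; h(1) = 0 → root.
Roots: {0, 1}.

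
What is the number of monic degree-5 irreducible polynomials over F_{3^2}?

Gauss's count: N_{9}(5) = (1/5) Σ_{d|5} μ(5/d)·9^d.
Divisors of 5: 1, 5; μ(5/d) for each: -1, 1.
Σ = − 9^1 + 9^5 = 59040.
N = 59040/5 = 11808.

11808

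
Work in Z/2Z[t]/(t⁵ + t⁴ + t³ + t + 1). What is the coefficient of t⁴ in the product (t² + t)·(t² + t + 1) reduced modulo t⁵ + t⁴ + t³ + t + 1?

1

Multiply in Z/2Z[t]: (t² + t)·(t² + t + 1) = t⁴ + t.
Reduced: t⁴ + t.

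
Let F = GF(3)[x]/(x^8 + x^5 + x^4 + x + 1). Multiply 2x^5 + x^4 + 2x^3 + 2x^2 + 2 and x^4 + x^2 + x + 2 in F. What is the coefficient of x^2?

1

Multiply in GF(3)[x]: (2x^5 + x^4 + 2x^3 + 2x^2 + 2)·(x^4 + x^2 + x + 2) = 2x^9 + x^8 + x^7 + 2x^6 + x^5 + 2x^4 + 2x + 1.
Reduce using x^8 ≡ 2x^5 + 2x^4 + 2x + 2 (mod x^8 + x^5 + x^4 + x + 1).
Reduced: x^7 + x^5 + x^4 + x^2 + 2x.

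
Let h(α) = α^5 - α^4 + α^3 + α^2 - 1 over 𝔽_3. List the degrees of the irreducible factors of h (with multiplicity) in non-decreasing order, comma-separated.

1, 2, 2

Roots in 𝔽_3: h(0) = 2; h(1) = 1; h(2) = 0 → root.
Linear factors from roots: (α + 1).
Complete factorization: h(α) = (α + 1)·(α^2 + 1)·(α^2 + α - 1).
Factor degrees with multiplicity: 1 + 2 + 2 = 5.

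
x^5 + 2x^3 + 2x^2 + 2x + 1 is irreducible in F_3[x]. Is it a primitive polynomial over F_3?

No

Write f(x) = x^5 + 2x^3 + 2x^2 + 2x + 1.
|GF(3^5)^×| = 3^5 − 1 = 242. Prime factorization: 242 = 2·11^2.
f is primitive ⇔ x has order 242 in GF(3)[x]/(f), i.e. x^(242/q) ≠ 1 for each prime q | 242.
x^(121) mod f = 2.
x^(22) mod f = 1
Since x^(22) = 1, the order of x divides 22 < 242; not primitive.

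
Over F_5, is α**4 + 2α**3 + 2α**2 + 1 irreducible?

Write h(α) = α**4 + 2α**3 + 2α**2 + 1.
Check for roots in F_5: h(0) = 1; h(1) = 1; h(2) = 1; h(3) = 4; h(4) = 2.
No roots, so no linear factors.
Degree-2 irreducible divisors: test the 10 monic irreducibles of degree 2 over GF(5).
None of them divide h (all give nonzero remainder).
No irreducible factor of degree ≤ 2 exists, so h is irreducible over GF(5).

Yes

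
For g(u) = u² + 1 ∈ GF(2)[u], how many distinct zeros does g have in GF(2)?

1

Evaluate at each of the 2 elements of GF(2):
g(0) = 1; g(1) = 0 → root.
Roots: {1}.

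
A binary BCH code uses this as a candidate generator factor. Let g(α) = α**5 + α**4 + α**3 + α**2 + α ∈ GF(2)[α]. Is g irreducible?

No

Check for roots in GF(2): g(0) = 0 → root; g(1) = 1.
g(0) = 0, so (α) divides g(α); g is reducible.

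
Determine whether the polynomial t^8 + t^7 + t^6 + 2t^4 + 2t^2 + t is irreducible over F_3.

No

Write g(t) = t^8 + t^7 + t^6 + 2t^4 + 2t^2 + t.
Check for roots in F_3: g(0) = 0 → root; g(1) = 2; g(2) = 1.
g(0) = 0, so (t) divides g(t); g is reducible.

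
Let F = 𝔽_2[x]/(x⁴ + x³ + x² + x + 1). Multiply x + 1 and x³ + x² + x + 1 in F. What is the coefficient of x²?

1

Multiply in 𝔽_2[x]: (x + 1)·(x³ + x² + x + 1) = x⁴ + 1.
Reduce using x⁴ ≡ x³ + x² + x + 1 (mod x⁴ + x³ + x² + x + 1).
Reduced: x³ + x² + x.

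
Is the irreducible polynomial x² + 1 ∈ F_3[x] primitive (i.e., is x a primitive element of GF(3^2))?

Write f(x) = x² + 1.
|GF(3^2)^×| = 3^2 − 1 = 8. Prime factorization: 8 = 2^3.
f is primitive ⇔ x has order 8 in GF(3)[x]/(f), i.e. x^(8/q) ≠ 1 for each prime q | 8.
x^(4) mod f = 1
Since x^(4) = 1, the order of x divides 4 < 8; not primitive.

No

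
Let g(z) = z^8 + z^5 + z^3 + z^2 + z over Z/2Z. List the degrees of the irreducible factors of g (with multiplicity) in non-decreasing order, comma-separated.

Roots in Z/2Z: g(0) = 0 → root; g(1) = 1.
Linear factors from roots: (z).
Complete factorization: g(z) = (z)·(z^2 + z + 1)^2·(z^3 + z + 1).
Factor degrees with multiplicity: 1 + 2 + 2 + 3 = 8.

1, 2, 2, 3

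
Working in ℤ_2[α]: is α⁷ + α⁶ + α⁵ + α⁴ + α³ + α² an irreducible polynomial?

No

Write P(α) = α⁷ + α⁶ + α⁵ + α⁴ + α³ + α².
Check for roots in ℤ_2: P(0) = 0 → root; P(1) = 0 → root.
P(0) = 0, so (α) divides P(α); P is reducible.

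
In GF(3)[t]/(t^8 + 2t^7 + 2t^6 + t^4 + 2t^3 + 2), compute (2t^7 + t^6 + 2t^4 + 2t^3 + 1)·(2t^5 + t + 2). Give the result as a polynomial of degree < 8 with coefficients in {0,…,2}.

t^7 + t^4 + t^2 + 1

Multiply in GF(3)[t]: (2t^7 + t^6 + 2t^4 + 2t^3 + 1)·(2t^5 + t + 2) = t^12 + 2t^11 + t^9 + 2t^7 + 2t^6 + t^5 + t^3 + t + 2.
Reduce using t^8 ≡ t^7 + t^6 + 2t^4 + t^3 + 1 (mod t^8 + 2t^7 + 2t^6 + t^4 + 2t^3 + 2).
Reduced: t^7 + t^4 + t^2 + 1.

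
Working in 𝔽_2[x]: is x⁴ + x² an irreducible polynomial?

No

Write P(x) = x⁴ + x².
Check for roots in 𝔽_2: P(0) = 0 → root; P(1) = 0 → root.
P(0) = 0, so (x) divides P(x); P is reducible.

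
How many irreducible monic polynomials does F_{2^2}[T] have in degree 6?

670

x^(4^6) − x is the product of all monic irreducibles of degree dividing 6; Möbius inversion gives N = (1/6) Σ μ(6/d)·4^d.
Divisors of 6: 1, 2, 3, 6; μ(6/d) for each: 1, -1, -1, 1.
Σ = 4^1 − 4^2 − 4^3 + 4^6 = 4020.
N = 4020/6 = 670.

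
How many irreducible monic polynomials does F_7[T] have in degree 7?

117648

x^(7^7) − x is the product of all monic irreducibles of degree dividing 7; Möbius inversion gives N = (1/7) Σ μ(7/d)·7^d.
Divisors of 7: 1, 7; μ(7/d) for each: -1, 1.
Σ = − 7^1 + 7^7 = 823536.
N = 823536/7 = 117648.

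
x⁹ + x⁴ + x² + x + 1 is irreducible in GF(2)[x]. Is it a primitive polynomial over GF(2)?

Write f(x) = x⁹ + x⁴ + x² + x + 1.
|GF(2^9)^×| = 2^9 − 1 = 511. Prime factorization: 511 = 7·73.
f is primitive ⇔ x has order 511 in GF(2)[x]/(f), i.e. x^(511/q) ≠ 1 for each prime q | 511.
x^(73) mod f = 1
x^(7) mod f = x⁷.
Since x^(73) = 1, the order of x divides 73 < 511; not primitive.

No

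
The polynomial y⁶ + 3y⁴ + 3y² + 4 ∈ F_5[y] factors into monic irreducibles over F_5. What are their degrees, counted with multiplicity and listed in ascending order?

Write h(y) = y⁶ + 3y⁴ + 3y² + 4.
Roots in F_5: h(0) = 4; h(1) = 1; h(2) = 3; h(3) = 3; h(4) = 1.
Complete factorization: h(y) = (y² + 3)·(y⁴ + 3).
Factor degrees with multiplicity: 2 + 4 = 6.

2, 4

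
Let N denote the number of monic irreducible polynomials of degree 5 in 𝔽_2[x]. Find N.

The number of monic irreducibles of degree 5 over GF(2) is (1/5)·Σ_{d∣5} μ(5/d) 2^d.
Divisors of 5: 1, 5; μ(5/d) for each: -1, 1.
Σ = − 2^1 + 2^5 = 30.
N = 30/5 = 6.

6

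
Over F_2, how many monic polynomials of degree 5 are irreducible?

6

Gauss's count: N_{2}(5) = (1/5) Σ_{d|5} μ(5/d)·2^d.
Divisors of 5: 1, 5; μ(5/d) for each: -1, 1.
Σ = − 2^1 + 2^5 = 30.
N = 30/5 = 6.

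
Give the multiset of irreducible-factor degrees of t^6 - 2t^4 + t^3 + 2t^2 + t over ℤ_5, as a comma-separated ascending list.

1, 1, 1, 3

Write g(t) = t^6 - 2t^4 + t^3 + 2t^2 + t.
Roots in ℤ_5: g(0) = 0 → root; g(1) = 3; g(2) = 0 → root; g(3) = 0 → root; g(4) = 4.
Linear factors from roots: (t), (t - 2), (t + 2).
Complete factorization: g(t) = (t)·(t + 2)·(t - 2)·(t^3 + 2t + 1).
Factor degrees with multiplicity: 1 + 1 + 1 + 3 = 6.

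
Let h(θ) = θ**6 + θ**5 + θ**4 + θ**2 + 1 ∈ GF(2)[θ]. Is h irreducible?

Yes

Check for roots in GF(2): h(0) = 1; h(1) = 1.
No roots, so no linear factors.
Monic irreducibles of degree 2 over GF(2): θ**2 + θ + 1.
None of them divide h (all give nonzero remainder).
Monic irreducibles of degree 3 over GF(2): θ**3 + θ + 1, θ**3 + θ**2 + 1.
None of them divide h (all give nonzero remainder).
No irreducible factor of degree ≤ 3 exists, so h is irreducible over GF(2).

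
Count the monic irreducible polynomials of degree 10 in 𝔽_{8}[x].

107370900

Gauss's count: N_{8}(10) = (1/10) Σ_{d|10} μ(10/d)·8^d.
Divisors of 10: 1, 2, 5, 10; μ(10/d) for each: 1, -1, -1, 1.
Σ = 8^1 − 8^2 − 8^5 + 8^10 = 1073709000.
N = 1073709000/10 = 107370900.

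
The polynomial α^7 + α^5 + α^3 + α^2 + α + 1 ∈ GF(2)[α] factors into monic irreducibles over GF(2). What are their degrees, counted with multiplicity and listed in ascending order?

1, 1, 2, 3

Write h(α) = α^7 + α^5 + α^3 + α^2 + α + 1.
Roots in GF(2): h(0) = 1; h(1) = 0 → root.
Linear factors from roots: (α + 1).
Complete factorization: h(α) = (α + 1)^2·(α^2 + α + 1)·(α^3 + α^2 + 1).
Factor degrees with multiplicity: 1 + 1 + 2 + 3 = 7.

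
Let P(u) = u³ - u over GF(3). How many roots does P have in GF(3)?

Evaluate at each of the 3 elements of GF(3):
P(0) = 0 → root; P(1) = 0 → root; P(2) = 0 → root.
Roots: {0, 1, 2}.

3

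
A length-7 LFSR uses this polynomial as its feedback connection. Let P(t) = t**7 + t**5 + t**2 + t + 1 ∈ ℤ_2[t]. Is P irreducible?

Yes

Check for roots in ℤ_2: P(0) = 1; P(1) = 1.
No roots, so no linear factors.
Monic irreducibles of degree 2 over GF(2): t**2 + t + 1.
None of them divide P (all give nonzero remainder).
Monic irreducibles of degree 3 over GF(2): t**3 + t + 1, t**3 + t**2 + 1.
None of them divide P (all give nonzero remainder).
No irreducible factor of degree ≤ 3 exists, so P is irreducible over GF(2).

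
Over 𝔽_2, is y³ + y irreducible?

Write f(y) = y³ + y.
Check for roots in 𝔽_2: f(0) = 0 → root; f(1) = 0 → root.
f(0) = 0, so (y) divides f(y); f is reducible.

No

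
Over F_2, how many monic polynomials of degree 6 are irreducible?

9

By the necklace-counting formula, N_2(6) = (1/6) Σ_{d|6} μ(6/d)·2^d.
Divisors of 6: 1, 2, 3, 6; μ(6/d) for each: 1, -1, -1, 1.
Σ = 2^1 − 2^2 − 2^3 + 2^6 = 54.
N = 54/6 = 9.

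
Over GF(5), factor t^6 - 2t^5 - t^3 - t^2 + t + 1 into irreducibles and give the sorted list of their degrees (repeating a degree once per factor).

2, 2, 2

Write f(t) = t^6 - 2t^5 - t^3 - t^2 + t + 1.
Roots in GF(5): f(0) = 1; f(1) = 4; f(2) = 1; f(3) = 1; f(4) = 3.
Complete factorization: f(t) = (t^2 + 2)·(t^2 + t + 2)·(t^2 + 2t - 1).
Factor degrees with multiplicity: 2 + 2 + 2 = 6.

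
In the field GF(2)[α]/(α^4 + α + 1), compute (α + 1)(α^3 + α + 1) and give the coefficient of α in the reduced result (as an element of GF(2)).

Multiply in GF(2)[α]: (α + 1)·(α^3 + α + 1) = α^4 + α^3 + α^2 + 1.
Reduce using α^4 ≡ α + 1 (mod α^4 + α + 1).
Reduced: α^3 + α^2 + α.

1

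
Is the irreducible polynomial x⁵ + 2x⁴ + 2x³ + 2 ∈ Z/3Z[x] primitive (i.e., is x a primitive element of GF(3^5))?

No

Write f(x) = x⁵ + 2x⁴ + 2x³ + 2.
|GF(3^5)^×| = 3^5 − 1 = 242. Prime factorization: 242 = 2·11^2.
f is primitive ⇔ x has order 242 in GF(3)[x]/(f), i.e. x^(242/q) ≠ 1 for each prime q | 242.
x^(121) mod f = 1
x^(22) mod f = x⁴ + x² + x + 2.
Since x^(121) = 1, the order of x divides 121 < 242; not primitive.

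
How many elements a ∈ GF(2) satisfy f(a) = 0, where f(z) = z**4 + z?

2

Evaluate at each of the 2 elements of GF(2):
f(0) = 0 → root; f(1) = 0 → root.
Roots: {0, 1}.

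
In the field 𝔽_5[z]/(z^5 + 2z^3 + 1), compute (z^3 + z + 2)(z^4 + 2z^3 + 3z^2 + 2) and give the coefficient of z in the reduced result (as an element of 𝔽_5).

0

Multiply in 𝔽_5[z]: (z^3 + z + 2)·(z^4 + 2z^3 + 3z^2 + 2) = z^7 + 2z^6 + 4z^5 + 4z^4 + 4z^3 + z^2 + 2z + 4.
Reduce using z^5 ≡ 3z^3 + 4 (mod z^5 + 2z^3 + 1).
Reduced: 2.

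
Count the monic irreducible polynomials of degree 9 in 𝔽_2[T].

56

x^(2^9) − x is the product of all monic irreducibles of degree dividing 9; Möbius inversion gives N = (1/9) Σ μ(9/d)·2^d.
Divisors of 9: 1, 3, 9; μ(9/d) for each: 0, -1, 1.
Σ = − 2^3 + 2^9 = 504.
N = 504/9 = 56.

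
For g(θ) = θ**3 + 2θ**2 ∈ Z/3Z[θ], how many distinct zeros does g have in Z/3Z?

Evaluate at each of the 3 elements of Z/3Z:
g(0) = 0 → root; g(1) = 0 → root; g(2) = 1.
Roots: {0, 1}.

2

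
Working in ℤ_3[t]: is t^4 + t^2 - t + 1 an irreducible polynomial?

Write m(t) = t^4 + t^2 - t + 1.
Check for roots in ℤ_3: m(0) = 1; m(1) = 2; m(2) = 1.
No roots, so no linear factors.
Monic irreducibles of degree 2 over GF(3): t^2 + 1, t^2 + t - 1, t^2 - t - 1.
None of them divide m (all give nonzero remainder).
No irreducible factor of degree ≤ 2 exists, so m is irreducible over GF(3).

Yes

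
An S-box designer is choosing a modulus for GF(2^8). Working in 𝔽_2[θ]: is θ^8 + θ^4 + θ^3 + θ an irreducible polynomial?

No

Write h(θ) = θ^8 + θ^4 + θ^3 + θ.
Check for roots in 𝔽_2: h(0) = 0 → root; h(1) = 0 → root.
h(0) = 0, so (θ) divides h(θ); h is reducible.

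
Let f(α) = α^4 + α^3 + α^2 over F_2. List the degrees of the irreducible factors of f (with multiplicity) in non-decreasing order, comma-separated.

Roots in F_2: f(0) = 0 → root; f(1) = 1.
Linear factors from roots: (α).
Complete factorization: f(α) = (α)^2·(α^2 + α + 1).
Factor degrees with multiplicity: 1 + 1 + 2 = 4.

1, 1, 2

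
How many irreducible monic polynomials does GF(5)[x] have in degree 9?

217000

By the necklace-counting formula, N_5(9) = (1/9) Σ_{d|9} μ(9/d)·5^d.
Divisors of 9: 1, 3, 9; μ(9/d) for each: 0, -1, 1.
Σ = − 5^3 + 5^9 = 1953000.
N = 1953000/9 = 217000.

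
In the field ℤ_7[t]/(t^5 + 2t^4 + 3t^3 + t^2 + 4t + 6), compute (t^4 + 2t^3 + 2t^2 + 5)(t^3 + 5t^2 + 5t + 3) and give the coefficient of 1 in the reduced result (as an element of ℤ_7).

5

Multiply in ℤ_7[t]: (t^4 + 2t^3 + 2t^2 + 5)·(t^3 + 5t^2 + 5t + 3) = t^7 + 3t^5 + 2t^4 + 3t^2 + 4t + 1.
Reduce using t^5 ≡ 5t^4 + 4t^3 + 6t^2 + 3t + 1 (mod t^5 + 2t^4 + 3t^3 + t^2 + 4t + 6).
Reduced: 6t^4 + t^2 + 5.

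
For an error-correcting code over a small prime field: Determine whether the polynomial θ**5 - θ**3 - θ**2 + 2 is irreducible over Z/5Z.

Yes

Write P(θ) = θ**5 - θ**3 - θ**2 + 2.
Check for roots in Z/5Z: P(0) = 2; P(1) = 1; P(2) = 2; P(3) = 4; P(4) = 1.
No roots, so no linear factors.
Degree-2 irreducible divisors: test the 10 monic irreducibles of degree 2 over GF(5).
None of them divide P (all give nonzero remainder).
No irreducible factor of degree ≤ 2 exists, so P is irreducible over GF(5).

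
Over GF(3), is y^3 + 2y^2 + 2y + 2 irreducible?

Yes

Write m(y) = y^3 + 2y^2 + 2y + 2.
Check for roots in GF(3): m(0) = 2; m(1) = 1; m(2) = 1.
No roots. A degree-3 polynomial over a field with no linear factor is irreducible.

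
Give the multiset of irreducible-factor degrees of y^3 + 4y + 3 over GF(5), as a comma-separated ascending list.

Write g(y) = y^3 + 4y + 3.
Roots in GF(5): g(0) = 3; g(1) = 3; g(2) = 4; g(3) = 2; g(4) = 3.
Complete factorization: g(y) = (y^3 + 4y + 3).
Factor degrees with multiplicity: 3 = 3.

3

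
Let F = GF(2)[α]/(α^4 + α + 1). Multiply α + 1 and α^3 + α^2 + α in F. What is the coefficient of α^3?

Multiply in GF(2)[α]: (α + 1)·(α^3 + α^2 + α) = α^4 + α.
Reduce using α^4 ≡ α + 1 (mod α^4 + α + 1).
Reduced: 1.

0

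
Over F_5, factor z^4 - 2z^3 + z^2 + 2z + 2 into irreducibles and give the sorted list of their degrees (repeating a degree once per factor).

Write f(z) = z^4 - 2z^3 + z^2 + 2z + 2.
Roots in F_5: f(0) = 2; f(1) = 4; f(2) = 0 → root; f(3) = 4; f(4) = 4.
Linear factors from roots: (z - 2).
Complete factorization: f(z) = (z - 2)·(z^3 + z - 1).
Factor degrees with multiplicity: 1 + 3 = 4.

1, 3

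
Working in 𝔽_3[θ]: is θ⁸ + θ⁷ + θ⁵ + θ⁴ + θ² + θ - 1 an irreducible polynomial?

Yes

Write f(θ) = θ⁸ + θ⁷ + θ⁵ + θ⁴ + θ² + θ - 1.
Check for roots in 𝔽_3: f(0) = 2; f(1) = 2; f(2) = 2.
No roots, so no linear factors.
Monic irreducibles of degree 2 over GF(3): θ² + 1, θ² + θ - 1, θ² - θ - 1.
None of them divide f (all give nonzero remainder).
Degree-3 irreducible divisors: test the 8 monic irreducibles of degree 3 over GF(3).
None of them divide f (all give nonzero remainder).
Degree-4 irreducible divisors: test the 18 monic irreducibles of degree 4 over GF(3).
None of them divide f (all give nonzero remainder).
No irreducible factor of degree ≤ 4 exists, so f is irreducible over GF(3).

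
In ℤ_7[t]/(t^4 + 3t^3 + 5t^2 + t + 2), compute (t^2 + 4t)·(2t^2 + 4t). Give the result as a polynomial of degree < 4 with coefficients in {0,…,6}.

6t^3 + 6t^2 + 5t + 3

Multiply in ℤ_7[t]: (t^2 + 4t)·(2t^2 + 4t) = 2t^4 + 5t^3 + 2t^2.
Reduce using t^4 ≡ 4t^3 + 2t^2 + 6t + 5 (mod t^4 + 3t^3 + 5t^2 + t + 2).
Reduced: 6t^3 + 6t^2 + 5t + 3.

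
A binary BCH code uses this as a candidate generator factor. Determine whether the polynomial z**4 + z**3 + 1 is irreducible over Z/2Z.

Yes

Write g(z) = z**4 + z**3 + 1.
Check for roots in Z/2Z: g(0) = 1; g(1) = 1.
No roots, so no linear factors.
Monic irreducibles of degree 2 over GF(2): z**2 + z + 1.
None of them divide g (all give nonzero remainder).
No irreducible factor of degree ≤ 2 exists, so g is irreducible over GF(2).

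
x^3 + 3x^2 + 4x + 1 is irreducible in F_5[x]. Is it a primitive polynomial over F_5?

Write f(x) = x^3 + 3x^2 + 4x + 1.
|GF(5^3)^×| = 5^3 − 1 = 124. Prime factorization: 124 = 2^2·31.
f is primitive ⇔ x has order 124 in GF(5)[x]/(f), i.e. x^(124/q) ≠ 1 for each prime q | 124.
x^(62) mod f = 1
x^(4) mod f = x + 3.
Since x^(62) = 1, the order of x divides 62 < 124; not primitive.

No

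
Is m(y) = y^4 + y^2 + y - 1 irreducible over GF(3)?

No

Check for roots in GF(3): m(0) = 2; m(1) = 2; m(2) = 0 → root.
m(2) = 0, so (y − 2) divides m(y); m is reducible.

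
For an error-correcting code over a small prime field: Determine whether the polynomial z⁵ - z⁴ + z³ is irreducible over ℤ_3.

Write P(z) = z⁵ - z⁴ + z³.
Check for roots in ℤ_3: P(0) = 0 → root; P(1) = 1; P(2) = 0 → root.
P(0) = 0, so (z) divides P(z); P is reducible.

No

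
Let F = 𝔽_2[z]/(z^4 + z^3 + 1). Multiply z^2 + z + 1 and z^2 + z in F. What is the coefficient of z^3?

1

Multiply in 𝔽_2[z]: (z^2 + z + 1)·(z^2 + z) = z^4 + z.
Reduce using z^4 ≡ z^3 + 1 (mod z^4 + z^3 + 1).
Reduced: z^3 + z + 1.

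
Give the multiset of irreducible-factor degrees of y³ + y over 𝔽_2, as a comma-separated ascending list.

1, 1, 1

Write f(y) = y³ + y.
Roots in 𝔽_2: f(0) = 0 → root; f(1) = 0 → root.
Linear factors from roots: (y), (y + 1).
Complete factorization: f(y) = (y)·(y + 1)^2.
Factor degrees with multiplicity: 1 + 1 + 1 = 3.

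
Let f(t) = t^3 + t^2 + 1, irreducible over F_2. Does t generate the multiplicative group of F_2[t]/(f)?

|GF(2^3)^×| = 2^3 − 1 = 7. Prime factorization: 7 = 7.
f is primitive ⇔ t has order 7 in GF(2)[t]/(f), i.e. t^(7/q) ≠ 1 for each prime q | 7.
t^(1) mod f = t.
None equal 1, so t has full order 7; f is primitive.

Yes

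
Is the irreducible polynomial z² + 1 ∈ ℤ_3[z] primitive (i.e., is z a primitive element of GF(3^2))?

Write f(z) = z² + 1.
|GF(3^2)^×| = 3^2 − 1 = 8. Prime factorization: 8 = 2^3.
f is primitive ⇔ z has order 8 in GF(3)[z]/(f), i.e. z^(8/q) ≠ 1 for each prime q | 8.
z^(4) mod f = 1
Since z^(4) = 1, the order of z divides 4 < 8; not primitive.

No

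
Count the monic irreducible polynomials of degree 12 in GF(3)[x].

44220

x^(3^12) − x is the product of all monic irreducibles of degree dividing 12; Möbius inversion gives N = (1/12) Σ μ(12/d)·3^d.
Divisors of 12: 1, 2, 3, 4, 6, 12; μ(12/d) for each: 0, 1, 0, -1, -1, 1.
Σ = 3^2 − 3^4 − 3^6 + 3^12 = 530640.
N = 530640/12 = 44220.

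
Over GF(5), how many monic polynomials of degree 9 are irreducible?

By the necklace-counting formula, N_5(9) = (1/9) Σ_{d|9} μ(9/d)·5^d.
Divisors of 9: 1, 3, 9; μ(9/d) for each: 0, -1, 1.
Σ = − 5^3 + 5^9 = 1953000.
N = 1953000/9 = 217000.

217000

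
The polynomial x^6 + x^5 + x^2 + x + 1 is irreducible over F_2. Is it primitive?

Yes

Write f(x) = x^6 + x^5 + x^2 + x + 1.
|GF(2^6)^×| = 2^6 − 1 = 63. Prime factorization: 63 = 3^2·7.
f is primitive ⇔ x has order 63 in GF(2)[x]/(f), i.e. x^(63/q) ≠ 1 for each prime q | 63.
x^(21) mod f = x^5 + x^3 + x^2.
x^(9) mod f = x^3 + x^2 + 1.
None equal 1, so x has full order 63; f is primitive.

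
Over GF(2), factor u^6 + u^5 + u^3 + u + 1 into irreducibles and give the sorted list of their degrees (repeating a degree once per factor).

2, 2, 2

Write g(u) = u^6 + u^5 + u^3 + u + 1.
Roots in GF(2): g(0) = 1; g(1) = 1.
Complete factorization: g(u) = (u^2 + u + 1)^3.
Factor degrees with multiplicity: 2 + 2 + 2 = 6.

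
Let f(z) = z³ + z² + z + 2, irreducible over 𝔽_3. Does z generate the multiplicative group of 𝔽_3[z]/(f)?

No

|GF(3^3)^×| = 3^3 − 1 = 26. Prime factorization: 26 = 2·13.
f is primitive ⇔ z has order 26 in GF(3)[z]/(f), i.e. z^(26/q) ≠ 1 for each prime q | 26.
z^(13) mod f = 1
z^(2) mod f = z².
Since z^(13) = 1, the order of z divides 13 < 26; not primitive.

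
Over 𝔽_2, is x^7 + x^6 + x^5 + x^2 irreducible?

Write m(x) = x^7 + x^6 + x^5 + x^2.
Check for roots in 𝔽_2: m(0) = 0 → root; m(1) = 0 → root.
m(0) = 0, so (x) divides m(x); m is reducible.

No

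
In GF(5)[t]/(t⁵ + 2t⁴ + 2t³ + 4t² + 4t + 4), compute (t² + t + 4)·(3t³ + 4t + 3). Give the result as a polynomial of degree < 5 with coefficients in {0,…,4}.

2t^4 + 2t

Multiply in GF(5)[t]: (t² + t + 4)·(3t³ + 4t + 3) = 3t⁵ + 3t⁴ + t³ + 2t² + 4t + 2.
Reduce using t⁵ ≡ 3t⁴ + 3t³ + t² + t + 1 (mod t⁵ + 2t⁴ + 2t³ + 4t² + 4t + 4).
Reduced: 2t⁴ + 2t.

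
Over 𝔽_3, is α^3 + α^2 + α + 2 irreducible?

Yes

Write f(α) = α^3 + α^2 + α + 2.
Check for roots in 𝔽_3: f(0) = 2; f(1) = 2; f(2) = 1.
No roots. A degree-3 polynomial over a field with no linear factor is irreducible.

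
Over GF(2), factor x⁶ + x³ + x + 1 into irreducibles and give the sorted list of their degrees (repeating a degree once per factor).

1, 1, 1, 3

Write g(x) = x⁶ + x³ + x + 1.
Roots in GF(2): g(0) = 1; g(1) = 0 → root.
Linear factors from roots: (x + 1).
Complete factorization: g(x) = (x + 1)^3·(x³ + x² + 1).
Factor degrees with multiplicity: 1 + 1 + 1 + 3 = 6.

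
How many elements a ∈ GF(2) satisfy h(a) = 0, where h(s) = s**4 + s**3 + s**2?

1

Evaluate at each of the 2 elements of GF(2):
h(0) = 0 → root; h(1) = 1.
Roots: {0}.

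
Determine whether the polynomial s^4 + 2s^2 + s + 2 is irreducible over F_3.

No

Write g(s) = s^4 + 2s^2 + s + 2.
Check for roots in F_3: g(0) = 2; g(1) = 0 → root; g(2) = 1.
g(1) = 0, so (s − 1) divides g(s); g is reducible.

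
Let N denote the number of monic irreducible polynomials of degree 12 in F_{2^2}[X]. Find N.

By the necklace-counting formula, N_4(12) = (1/12) Σ_{d|12} μ(12/d)·4^d.
Divisors of 12: 1, 2, 3, 4, 6, 12; μ(12/d) for each: 0, 1, 0, -1, -1, 1.
Σ = 4^2 − 4^4 − 4^6 + 4^12 = 16772880.
N = 16772880/12 = 1397740.

1397740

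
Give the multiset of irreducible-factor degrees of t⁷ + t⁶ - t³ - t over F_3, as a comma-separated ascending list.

1, 1, 1, 1, 1, 2

Write h(t) = t⁷ + t⁶ - t³ - t.
Roots in F_3: h(0) = 0 → root; h(1) = 0 → root; h(2) = 2.
Linear factors from roots: (t), (t - 1).
Complete factorization: h(t) = (t)·(t - 1)^4·(t² - t - 1).
Factor degrees with multiplicity: 1 + 1 + 1 + 1 + 1 + 2 = 7.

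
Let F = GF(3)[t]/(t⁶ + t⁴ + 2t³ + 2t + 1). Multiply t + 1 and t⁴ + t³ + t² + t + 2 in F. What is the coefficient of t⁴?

Multiply in GF(3)[t]: (t + 1)·(t⁴ + t³ + t² + t + 2) = t⁵ + 2t⁴ + 2t³ + 2t² + 2.
Reduced: t⁵ + 2t⁴ + 2t³ + 2t² + 2.

2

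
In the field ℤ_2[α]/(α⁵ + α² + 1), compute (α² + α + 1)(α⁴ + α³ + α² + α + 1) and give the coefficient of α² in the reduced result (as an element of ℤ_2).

1

Multiply in ℤ_2[α]: (α² + α + 1)·(α⁴ + α³ + α² + α + 1) = α⁶ + α⁴ + α³ + α² + 1.
Reduce using α⁵ ≡ α² + 1 (mod α⁵ + α² + 1).
Reduced: α⁴ + α² + α + 1.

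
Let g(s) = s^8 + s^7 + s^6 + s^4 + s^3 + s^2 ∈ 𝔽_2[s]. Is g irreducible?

Check for roots in 𝔽_2: g(0) = 0 → root; g(1) = 0 → root.
g(0) = 0, so (s) divides g(s); g is reducible.

No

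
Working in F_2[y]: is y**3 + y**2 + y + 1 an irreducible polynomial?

Write m(y) = y**3 + y**2 + y + 1.
Check for roots in F_2: m(0) = 1; m(1) = 0 → root.
m(1) = 0, so (y − 1) divides m(y); m is reducible.

No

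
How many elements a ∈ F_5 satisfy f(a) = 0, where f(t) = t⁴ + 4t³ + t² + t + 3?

Evaluate at each of the 5 elements of F_5:
f(0) = 3; f(1) = 0 → root; f(2) = 2; f(3) = 4; f(4) = 0 → root.
Roots: {1, 4}.

2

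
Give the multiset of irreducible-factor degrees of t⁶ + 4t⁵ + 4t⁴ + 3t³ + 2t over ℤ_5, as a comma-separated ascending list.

1, 2, 3

Write h(t) = t⁶ + 4t⁵ + 4t⁴ + 3t³ + 2t.
Roots in ℤ_5: h(0) = 0 → root; h(1) = 4; h(2) = 4; h(3) = 2; h(4) = 1.
Linear factors from roots: (t).
Complete factorization: h(t) = (t)·(t² + 2t + 4)·(t³ + 2t² + t + 3).
Factor degrees with multiplicity: 1 + 2 + 3 = 6.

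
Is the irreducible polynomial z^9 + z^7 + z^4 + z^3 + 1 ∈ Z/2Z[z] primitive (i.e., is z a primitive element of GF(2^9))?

Write f(z) = z^9 + z^7 + z^4 + z^3 + 1.
|GF(2^9)^×| = 2^9 − 1 = 511. Prime factorization: 511 = 7·73.
f is primitive ⇔ z has order 511 in GF(2)[z]/(f), i.e. z^(511/q) ≠ 1 for each prime q | 511.
z^(73) mod f = 1
z^(7) mod f = z^7.
Since z^(73) = 1, the order of z divides 73 < 511; not primitive.

No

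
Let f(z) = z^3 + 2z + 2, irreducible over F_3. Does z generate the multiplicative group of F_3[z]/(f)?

|GF(3^3)^×| = 3^3 − 1 = 26. Prime factorization: 26 = 2·13.
f is primitive ⇔ z has order 26 in GF(3)[z]/(f), i.e. z^(26/q) ≠ 1 for each prime q | 26.
z^(13) mod f = 1
z^(2) mod f = z^2.
Since z^(13) = 1, the order of z divides 13 < 26; not primitive.

No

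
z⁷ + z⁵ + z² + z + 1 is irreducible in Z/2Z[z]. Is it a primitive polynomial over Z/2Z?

Write f(z) = z⁷ + z⁵ + z² + z + 1.
|GF(2^7)^×| = 2^7 − 1 = 127. Prime factorization: 127 = 127.
f is primitive ⇔ z has order 127 in GF(2)[z]/(f), i.e. z^(127/q) ≠ 1 for each prime q | 127.
z^(1) mod f = z.
None equal 1, so z has full order 127; f is primitive.

Yes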